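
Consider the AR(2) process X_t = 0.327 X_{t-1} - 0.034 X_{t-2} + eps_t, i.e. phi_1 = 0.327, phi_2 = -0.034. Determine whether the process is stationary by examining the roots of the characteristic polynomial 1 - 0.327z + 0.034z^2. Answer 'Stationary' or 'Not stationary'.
\text{Stationary}

The AR(p) characteristic polynomial is P(z) = 1 - 0.327z + 0.034z^2.
Stationarity requires all roots to lie outside the unit circle, i.e. |z| > 1 for every root.
Set 1 + (-0.327) z + (0.034) z^2 = 0, i.e. a z^2 + b z + c = 0 with a = 0.034, b = -0.327, c = 1.
Discriminant D = b^2 - 4ac = (-0.327)^2 - 4*(0.034)*1 = 0.106929 - (0.136) = -0.029071.
D < 0, so the roots are the complex-conjugate pair z = (-b +/- i sqrt(-D)) / (2a) = 4.8088 +/- 2.5074i.
For a conjugate pair |z|^2 = z * conj(z) = (product of roots) = c/a = 1/(0.034) = 29.411765, so |z| = sqrt(29.411765) = 5.4233 for both roots.
Moduli of all roots: 5.4233, 5.4233.
All moduli strictly greater than 1? Yes.
Verdict: Stationary.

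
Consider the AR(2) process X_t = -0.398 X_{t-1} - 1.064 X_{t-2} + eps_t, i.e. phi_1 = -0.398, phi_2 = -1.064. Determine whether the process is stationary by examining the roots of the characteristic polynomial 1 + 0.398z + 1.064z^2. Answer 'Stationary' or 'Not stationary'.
\text{Not stationary}

The AR(p) characteristic polynomial is P(z) = 1 + 0.398z + 1.064z^2.
Stationarity requires all roots to lie outside the unit circle, i.e. |z| > 1 for every root.
Set 1 + (0.398) z + (1.064) z^2 = 0, i.e. a z^2 + b z + c = 0 with a = 1.064, b = 0.398, c = 1.
Discriminant D = b^2 - 4ac = (0.398)^2 - 4*(1.064)*1 = 0.158404 - (4.256) = -4.097596.
D < 0, so the roots are the complex-conjugate pair z = (-b +/- i sqrt(-D)) / (2a) = -0.187 +/- 0.9512i.
For a conjugate pair |z|^2 = z * conj(z) = (product of roots) = c/a = 1/(1.064) = 0.93985, so |z| = sqrt(0.93985) = 0.9695 for both roots.
Moduli of all roots: 0.9695, 0.9695.
All moduli strictly greater than 1? No.
Verdict: Not stationary.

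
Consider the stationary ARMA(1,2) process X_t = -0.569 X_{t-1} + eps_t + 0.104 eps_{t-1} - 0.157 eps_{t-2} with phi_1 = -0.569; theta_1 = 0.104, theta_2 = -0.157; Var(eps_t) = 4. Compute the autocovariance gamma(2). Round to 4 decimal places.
\gamma(2) = 0.5664

Multiply the model equation by X_{t-k} and take expectations. With theta_0 = psi_0 = 1 and psi_j the MA(infinity) weights, this gives
  gamma(k) - sum_i phi_i gamma(k-i) = c_k,
  c_k = sigma^2 * sum_{j=k..q} theta_j psi_{j-k}   (c_k = 0 for k > q),
using gamma(-m) = gamma(m).
psi-weights needed (psi_j = theta_j + sum_i phi_i psi_{j-i}):
  psi_1 = theta_1 + phi_1 = 0.104 + (-0.569) = -0.465
  psi_2 = theta_2 + phi_1 psi_1 = -0.157 + (-0.569)(-0.465) = 0.107585
Right-hand sides:
  c_0 = sigma^2 (1 + theta_1 psi_1 + theta_2 psi_2) = 4 * (1 + (0.104)(-0.465) + (-0.157)(0.107585)) = 4 * 0.934749 = 3.738997
  c_1 = sigma^2 (theta_1 + theta_2 psi_1) = 4 * (0.104 + (-0.157)(-0.465)) = 0.70802
  c_2 = sigma^2 theta_2 = 4 * (-0.157) = -0.628
Equations for k = 0 and k = 1 (AR order 1):
  gamma(0) = phi_1 gamma(1) + c_0
  gamma(1) = phi_1 gamma(0) + c_1
Substituting the second into the first: gamma(0) (1 - phi_1^2) = c_0 + phi_1 c_1, so
  gamma(0) = (c_0 + phi_1 c_1) / (1 - phi_1^2) = (3.738997 + (-0.569)(0.70802)) / (1 - (-0.569)^2) = 3.336133 / 0.676239 = 4.933364.
  gamma(1) = phi_1 gamma(0) + c_1 = (-0.569)(4.933364) + (0.70802) = -2.099064.
For k = 2: gamma(2) = phi_1 gamma(1) + c_2
  = (-0.569)(-2.099064) + (-0.628) = 0.566368.
Therefore gamma(2) = 0.5664 (to 4 decimal places).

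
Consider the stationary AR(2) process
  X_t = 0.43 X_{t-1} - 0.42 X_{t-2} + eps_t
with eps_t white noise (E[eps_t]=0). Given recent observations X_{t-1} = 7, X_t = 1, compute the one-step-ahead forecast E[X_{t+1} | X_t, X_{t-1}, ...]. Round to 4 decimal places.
E[X_{t+1} \mid \mathcal F_t] = -2.5100

For an AR(p) model X_t = c + sum_i phi_i X_{t-i} + eps_t, the
one-step-ahead conditional mean is
  E[X_{t+1} | X_t, ...] = c + sum_i phi_i X_{t+1-i}.
Substitute known values:
  E[X_{t+1} | ...] = (0.43) * (1) + (-0.42) * (7)
                   = -2.5100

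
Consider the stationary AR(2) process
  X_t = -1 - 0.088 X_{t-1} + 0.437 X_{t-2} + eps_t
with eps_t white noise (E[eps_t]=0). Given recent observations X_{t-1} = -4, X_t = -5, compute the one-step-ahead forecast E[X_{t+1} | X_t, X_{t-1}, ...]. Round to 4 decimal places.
E[X_{t+1} \mid \mathcal F_t] = -2.3080

For an AR(p) model X_t = c + sum_i phi_i X_{t-i} + eps_t, the
one-step-ahead conditional mean is
  E[X_{t+1} | X_t, ...] = c + sum_i phi_i X_{t+1-i}.
Substitute known values:
  E[X_{t+1} | ...] = -1 + (-0.088) * (-5) + (0.437) * (-4)
                   = -2.3080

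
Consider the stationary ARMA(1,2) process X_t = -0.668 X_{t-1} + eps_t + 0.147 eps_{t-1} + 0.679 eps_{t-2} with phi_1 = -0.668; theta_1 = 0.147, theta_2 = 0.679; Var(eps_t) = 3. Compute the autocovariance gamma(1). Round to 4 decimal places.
\gamma(1) = -6.9853

Multiply the model equation by X_{t-k} and take expectations. With theta_0 = psi_0 = 1 and psi_j the MA(infinity) weights, this gives
  gamma(k) - sum_i phi_i gamma(k-i) = c_k,
  c_k = sigma^2 * sum_{j=k..q} theta_j psi_{j-k}   (c_k = 0 for k > q),
using gamma(-m) = gamma(m).
psi-weights needed (psi_j = theta_j + sum_i phi_i psi_{j-i}):
  psi_1 = theta_1 + phi_1 = 0.147 + (-0.668) = -0.521
  psi_2 = theta_2 + phi_1 psi_1 = 0.679 + (-0.668)(-0.521) = 1.027028
Right-hand sides:
  c_0 = sigma^2 (1 + theta_1 psi_1 + theta_2 psi_2) = 3 * (1 + (0.147)(-0.521) + (0.679)(1.027028)) = 3 * 1.620765 = 4.862295
  c_1 = sigma^2 (theta_1 + theta_2 psi_1) = 3 * (0.147 + (0.679)(-0.521)) = -0.620277
  c_2 = sigma^2 theta_2 = 3 * (0.679) = 2.037
Equations for k = 0 and k = 1 (AR order 1):
  gamma(0) = phi_1 gamma(1) + c_0
  gamma(1) = phi_1 gamma(0) + c_1
Substituting the second into the first: gamma(0) (1 - phi_1^2) = c_0 + phi_1 c_1, so
  gamma(0) = (c_0 + phi_1 c_1) / (1 - phi_1^2) = (4.862295 + (-0.668)(-0.620277)) / (1 - (-0.668)^2) = 5.27664 / 0.553776 = 9.528474.
  gamma(1) = phi_1 gamma(0) + c_1 = (-0.668)(9.528474) + (-0.620277) = -6.985297.
Therefore gamma(1) = -6.9853 (to 4 decimal places).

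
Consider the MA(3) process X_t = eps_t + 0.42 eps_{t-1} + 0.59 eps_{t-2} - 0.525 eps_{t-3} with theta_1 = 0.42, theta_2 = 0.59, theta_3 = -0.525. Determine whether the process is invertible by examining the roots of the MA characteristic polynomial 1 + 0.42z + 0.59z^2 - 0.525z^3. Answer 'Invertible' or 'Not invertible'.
\text{Not invertible}

The MA(q) characteristic polynomial is P(z) = 1 + 0.42z + 0.59z^2 - 0.525z^3.
Invertibility requires all roots to lie outside the unit circle, i.e. |z| > 1 for every root.
Degree 3: look for a simple real root z0 first, then factor out (1 - z/z0) and solve the remaining quadratic.
Testing z0 = 2: P(2) = 1 + (0.42)(2) + (0.59)(2)^2 + (-0.525)(2)^3
  = 1 + (0.84) + (2.36) + (-4.2) = 0.  So z_0 = 2 is a root, |z_0| = 2.
Divide out the factor (1 - 0.5 z) = (1 - z/z0) (since 1/z0 = 0.5):
  P(z) = (1 - 0.5 z)(1 + (0.92) z + (1.05) z^2)
  [check: z-coef 0.92 - (0.5) = 0.42; z^2-coef 1.05 - (0.5)(0.92) = 0.59; z^3-coef -(0.5)(1.05) = -0.525.]
Remaining roots from the quadratic factor 1 + (0.92) z + (1.05) z^2:
  Set 1 + (0.92) z + (1.05) z^2 = 0, i.e. a z^2 + b z + c = 0 with a = 1.05, b = 0.92, c = 1.
  Discriminant D = b^2 - 4ac = (0.92)^2 - 4*(1.05)*1 = 0.8464 - (4.2) = -3.3536.
  D < 0, so the roots are the complex-conjugate pair z = (-b +/- i sqrt(-D)) / (2a) = -0.4381 +/- 0.872i.
  For a conjugate pair |z|^2 = z * conj(z) = (product of roots) = c/a = 1/(1.05) = 0.952381, so |z| = sqrt(0.952381) = 0.9759 for both roots.
Moduli of all roots: 2.0000, 0.9759, 0.9759.
All moduli strictly greater than 1? No.
Verdict: Not invertible.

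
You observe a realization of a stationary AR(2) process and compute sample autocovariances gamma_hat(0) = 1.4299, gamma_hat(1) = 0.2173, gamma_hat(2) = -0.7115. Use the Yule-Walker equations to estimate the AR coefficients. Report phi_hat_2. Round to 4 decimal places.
\hat\phi_{2} = -0.5330

The Yule-Walker equations for an AR(p) process read, in matrix form,
  Gamma_p phi = r_p,   with   (Gamma_p)_{ij} = gamma(|i - j|),
                       (r_p)_i = gamma(i),   i,j = 1..p.
Substitute the sample gammas (Toeplitz matrix and right-hand side of size 2):
  Gamma_p = [[1.4299, 0.2173], [0.2173, 1.4299]]
  r_p     = [0.2173, -0.7115]
Written out:
  1.4299 phi_1 + 0.2173 phi_2 = 0.2173
  0.2173 phi_1 + 1.4299 phi_2 = -0.7115
Solve by Cramer's rule:
  det = gamma(0)^2 - gamma(1)^2 = (1.4299)^2 - (0.2173)^2 = 2.04461401 - 0.04721929 = 1.99739472
  phi_hat_1 = [gamma(1) gamma(0) - gamma(1) gamma(2)] / det = [(0.2173)(1.4299) - (0.2173)(-0.7115)] / 1.99739472 = 0.46532622 / 1.99739472 = 0.233
  phi_hat_2 = [gamma(0) gamma(2) - gamma(1)^2] / det = [(1.4299)(-0.7115) - (0.2173)^2] / 1.99739472 = -1.06459314 / 1.99739472 = -0.533
So phi_hat = [0.2330, -0.5330].
Therefore phi_hat_2 = -0.5330.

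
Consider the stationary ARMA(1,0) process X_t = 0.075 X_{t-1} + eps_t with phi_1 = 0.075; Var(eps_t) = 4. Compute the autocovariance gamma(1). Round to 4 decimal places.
\gamma(1) = 0.3017

Multiply the model equation by X_{t-k} and take expectations. With theta_0 = psi_0 = 1 and psi_j the MA(infinity) weights, this gives
  gamma(k) - sum_i phi_i gamma(k-i) = c_k,
  c_k = sigma^2 * sum_{j=k..q} theta_j psi_{j-k}   (c_k = 0 for k > q),
using gamma(-m) = gamma(m).
Pure AR (q = 0): c_0 = sigma^2 = 4, c_k = 0 for k >= 1.
Equations for k = 0 and k = 1 (AR order 1):
  gamma(0) = phi_1 gamma(1) + c_0
  gamma(1) = phi_1 gamma(0) + c_1
Substituting the second into the first: gamma(0) (1 - phi_1^2) = c_0 + phi_1 c_1, so
  gamma(0) = c_0 / (1 - phi_1^2) = 4 / (1 - (0.075)^2) = 4 / 0.994375 = 4.022627.
  gamma(1) = phi_1 gamma(0) = (0.075)(4.022627) = 0.301697.
Therefore gamma(1) = 0.3017 (to 4 decimal places).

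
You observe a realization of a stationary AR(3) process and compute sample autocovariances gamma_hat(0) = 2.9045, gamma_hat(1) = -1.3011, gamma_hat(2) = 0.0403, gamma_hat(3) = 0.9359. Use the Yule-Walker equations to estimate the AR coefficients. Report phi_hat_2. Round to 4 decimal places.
\hat\phi_{2} = -0.0690

The Yule-Walker equations for an AR(p) process read, in matrix form,
  Gamma_p phi = r_p,   with   (Gamma_p)_{ij} = gamma(|i - j|),
                       (r_p)_i = gamma(i),   i,j = 1..p.
Substitute the sample gammas (Toeplitz matrix and right-hand side of size 3):
  Gamma_p = [[2.9045, -1.3011, 0.0403], [-1.3011, 2.9045, -1.3011], [0.0403, -1.3011, 2.9045]]
  r_p     = [-1.3011, 0.0403, 0.9359]
Written out (R1..R3):
  (R1) 2.9045 phi_1 - 1.3011 phi_2 + 0.0403 phi_3 = -1.3011
  (R2) -1.3011 phi_1 + 2.9045 phi_2 - 1.3011 phi_3 = 0.0403
  (R3) 0.0403 phi_1 - 1.3011 phi_2 + 2.9045 phi_3 = 0.9359
Gaussian elimination:
  R2 <- R2 - (-1.3011/2.9045) R1 = R2 - (-0.44796) R1:  2.321659 phi_2 - 1.283047 phi_3 = -0.542541
  R3 <- R3 - (0.0403/2.9045) R1 = R3 - (0.013875) R1:  -1.283047 phi_2 + 2.903941 phi_3 = 0.953953
  R3 <- R3 - (-1.283047/2.321659) R2 = R3 - (-0.552642) R2:  2.194875 phi_3 = 0.654122
Back-substitution:
  phi_hat_3 = 0.654122 / 2.194875 = 0.298022
  phi_hat_2 = (-0.542541 - (-1.283047)(0.298022)) / 2.321659 = -0.068987
  phi_hat_1 = (-1.3011 - (-1.3011)(-0.068987) - (0.0403)(0.298022)) / 2.9045 = -0.482999
So phi_hat = [-0.4830, -0.0690, 0.2980].
Therefore phi_hat_2 = -0.0690.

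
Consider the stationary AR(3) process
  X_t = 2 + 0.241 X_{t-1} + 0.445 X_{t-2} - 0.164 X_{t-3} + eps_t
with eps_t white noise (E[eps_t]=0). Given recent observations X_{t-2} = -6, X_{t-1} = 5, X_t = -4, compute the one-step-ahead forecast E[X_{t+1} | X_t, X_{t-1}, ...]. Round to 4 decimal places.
E[X_{t+1} \mid \mathcal F_t] = 4.2450

For an AR(p) model X_t = c + sum_i phi_i X_{t-i} + eps_t, the
one-step-ahead conditional mean is
  E[X_{t+1} | X_t, ...] = c + sum_i phi_i X_{t+1-i}.
Substitute known values:
  E[X_{t+1} | ...] = 2 + (0.241) * (-4) + (0.445) * (5) + (-0.164) * (-6)
                   = 4.2450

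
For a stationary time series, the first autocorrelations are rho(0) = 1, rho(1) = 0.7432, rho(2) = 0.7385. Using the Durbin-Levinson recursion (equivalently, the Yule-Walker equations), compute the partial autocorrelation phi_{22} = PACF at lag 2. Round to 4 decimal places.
\phi_{22} = 0.4158

The PACF at lag k is phi_{kk}, the last component of the solution
to the Yule-Walker system G_k phi = r_k where
  (G_k)_{ij} = rho(|i - j|), (r_k)_i = rho(i), i,j = 1..k.
Equivalently, Durbin-Levinson gives phi_{kk} iteratively:
  phi_{11} = rho(1)
  phi_{kk} = [rho(k) - sum_{j=1..k-1} phi_{k-1,j} rho(k-j)]
            / [1 - sum_{j=1..k-1} phi_{k-1,j} rho(j)],
  phi_{k,j} = phi_{k-1,j} - phi_{kk} phi_{k-1,k-j},  j = 1..k-1.
Step k = 1:
  phi_11 = rho(1) = 0.7432.
Step k = 2:
  phi_22 = [rho(2) - phi_11 rho(1)] / [1 - phi_11 rho(1)] = [0.7385 - (0.7432)(0.7432)] / [1 - (0.7432)(0.7432)]
         = 0.18615376 / 0.44765376 = 0.4158.
Therefore phi_{22} = 0.4158.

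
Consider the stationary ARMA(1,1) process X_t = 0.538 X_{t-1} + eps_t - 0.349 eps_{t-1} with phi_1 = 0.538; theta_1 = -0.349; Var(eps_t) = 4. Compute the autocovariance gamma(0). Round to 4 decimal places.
\gamma(0) = 4.2011

Multiply the model equation by X_{t-k} and take expectations. With theta_0 = psi_0 = 1 and psi_j the MA(infinity) weights, this gives
  gamma(k) - sum_i phi_i gamma(k-i) = c_k,
  c_k = sigma^2 * sum_{j=k..q} theta_j psi_{j-k}   (c_k = 0 for k > q),
using gamma(-m) = gamma(m).
psi-weights needed (psi_j = theta_j + sum_i phi_i psi_{j-i}):
  psi_1 = theta_1 + phi_1 = -0.349 + (0.538) = 0.189
Right-hand sides:
  c_0 = sigma^2 (1 + theta_1 psi_1) = 4 * (1 + (-0.349)(0.189)) = 4 * 0.934039 = 3.736156
  c_1 = sigma^2 theta_1 = 4 * (-0.349) = -1.396
  c_2 = 0
Equations for k = 0 and k = 1 (AR order 1):
  gamma(0) = phi_1 gamma(1) + c_0
  gamma(1) = phi_1 gamma(0) + c_1
Substituting the second into the first: gamma(0) (1 - phi_1^2) = c_0 + phi_1 c_1, so
  gamma(0) = (c_0 + phi_1 c_1) / (1 - phi_1^2) = (3.736156 + (0.538)(-1.396)) / (1 - (0.538)^2) = 2.985108 / 0.710556 = 4.201088.
Therefore gamma(0) = 4.2011 (to 4 decimal places).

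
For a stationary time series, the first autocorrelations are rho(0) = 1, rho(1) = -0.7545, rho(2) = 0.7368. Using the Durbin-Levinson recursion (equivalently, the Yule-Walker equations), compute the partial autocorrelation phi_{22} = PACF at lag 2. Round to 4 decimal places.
\phi_{22} = 0.3889

The PACF at lag k is phi_{kk}, the last component of the solution
to the Yule-Walker system G_k phi = r_k where
  (G_k)_{ij} = rho(|i - j|), (r_k)_i = rho(i), i,j = 1..k.
Equivalently, Durbin-Levinson gives phi_{kk} iteratively:
  phi_{11} = rho(1)
  phi_{kk} = [rho(k) - sum_{j=1..k-1} phi_{k-1,j} rho(k-j)]
            / [1 - sum_{j=1..k-1} phi_{k-1,j} rho(j)],
  phi_{k,j} = phi_{k-1,j} - phi_{kk} phi_{k-1,k-j},  j = 1..k-1.
Step k = 1:
  phi_11 = rho(1) = -0.7545.
Step k = 2:
  phi_22 = [rho(2) - phi_11 rho(1)] / [1 - phi_11 rho(1)] = [0.7368 - (-0.7545)(-0.7545)] / [1 - (-0.7545)(-0.7545)]
         = 0.16752975 / 0.43072975 = 0.3889.
Therefore phi_{22} = 0.3889.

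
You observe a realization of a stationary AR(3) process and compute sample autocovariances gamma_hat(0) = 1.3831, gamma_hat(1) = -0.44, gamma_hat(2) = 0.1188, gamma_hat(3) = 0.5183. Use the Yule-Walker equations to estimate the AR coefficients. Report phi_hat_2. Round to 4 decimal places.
\hat\phi_{2} = 0.1260

The Yule-Walker equations for an AR(p) process read, in matrix form,
  Gamma_p phi = r_p,   with   (Gamma_p)_{ij} = gamma(|i - j|),
                       (r_p)_i = gamma(i),   i,j = 1..p.
Substitute the sample gammas (Toeplitz matrix and right-hand side of size 3):
  Gamma_p = [[1.3831, -0.44, 0.1188], [-0.44, 1.3831, -0.44], [0.1188, -0.44, 1.3831]]
  r_p     = [-0.44, 0.1188, 0.5183]
Written out (R1..R3):
  (R1) 1.3831 phi_1 - 0.44 phi_2 + 0.1188 phi_3 = -0.44
  (R2) -0.44 phi_1 + 1.3831 phi_2 - 0.44 phi_3 = 0.1188
  (R3) 0.1188 phi_1 - 0.44 phi_2 + 1.3831 phi_3 = 0.5183
Gaussian elimination:
  R2 <- R2 - (-0.44/1.3831) R1 = R2 - (-0.318126) R1:  1.243125 phi_2 - 0.402207 phi_3 = -0.021175
  R3 <- R3 - (0.1188/1.3831) R1 = R3 - (0.085894) R1:  -0.402207 phi_2 + 1.372896 phi_3 = 0.556093
  R3 <- R3 - (-0.402207/1.243125) R2 = R3 - (-0.323545) R2:  1.242764 phi_3 = 0.549242
Back-substitution:
  phi_hat_3 = 0.549242 / 1.242764 = 0.441952
  phi_hat_2 = (-0.021175 - (-0.402207)(0.441952)) / 1.243125 = 0.125957
  phi_hat_1 = (-0.44 - (-0.44)(0.125957) - (0.1188)(0.441952)) / 1.3831 = -0.316017
So phi_hat = [-0.3160, 0.1260, 0.4420].
Therefore phi_hat_2 = 0.1260.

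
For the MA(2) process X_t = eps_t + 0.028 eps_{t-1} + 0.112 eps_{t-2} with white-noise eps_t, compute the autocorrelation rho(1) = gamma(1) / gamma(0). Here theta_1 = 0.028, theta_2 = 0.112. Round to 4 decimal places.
\rho(1) = 0.0307

For an MA(q) process with theta_0 = 1, the autocovariance is
  gamma(k) = sigma^2 * sum_{i=0..q-k} theta_i * theta_{i+k},
and rho(k) = gamma(k) / gamma(0). Sigma^2 cancels.
  numerator   = (1)*(0.028) + (0.028)*(0.112) = 0.031136.
  denominator = (1)^2 + (0.028)^2 + (0.112)^2 = 1.013328.
  rho(1) = 0.031136 / 1.013328 = 0.0307.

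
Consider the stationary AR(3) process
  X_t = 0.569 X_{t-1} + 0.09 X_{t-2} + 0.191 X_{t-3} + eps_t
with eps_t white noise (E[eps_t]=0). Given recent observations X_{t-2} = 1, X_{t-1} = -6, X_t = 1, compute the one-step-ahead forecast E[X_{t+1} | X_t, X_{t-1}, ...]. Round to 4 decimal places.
E[X_{t+1} \mid \mathcal F_t] = 0.2200

For an AR(p) model X_t = c + sum_i phi_i X_{t-i} + eps_t, the
one-step-ahead conditional mean is
  E[X_{t+1} | X_t, ...] = c + sum_i phi_i X_{t+1-i}.
Substitute known values:
  E[X_{t+1} | ...] = (0.569) * (1) + (0.09) * (-6) + (0.191) * (1)
                   = 0.2200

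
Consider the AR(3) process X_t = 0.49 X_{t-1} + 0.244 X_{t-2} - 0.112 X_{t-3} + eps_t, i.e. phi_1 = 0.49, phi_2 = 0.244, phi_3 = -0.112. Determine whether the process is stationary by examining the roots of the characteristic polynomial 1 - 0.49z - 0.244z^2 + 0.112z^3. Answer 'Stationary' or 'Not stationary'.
\text{Stationary}

The AR(p) characteristic polynomial is P(z) = 1 - 0.49z - 0.244z^2 + 0.112z^3.
Stationarity requires all roots to lie outside the unit circle, i.e. |z| > 1 for every root.
Degree 3: look for a simple real root z0 first, then factor out (1 - z/z0) and solve the remaining quadratic.
Testing z0 = 2.5: P(2.5) = 1 + (-0.49)(2.5) + (-0.244)(2.5)^2 + (0.112)(2.5)^3
  = 1 + (-1.225) + (-1.525) + (1.75) = 0.  So z_0 = 2.5 is a root, |z_0| = 2.5.
Divide out the factor (1 - 0.4 z) = (1 - z/z0) (since 1/z0 = 0.4):
  P(z) = (1 - 0.4 z)(1 + (-0.09) z + (-0.28) z^2)
  [check: z-coef -0.09 - (0.4) = -0.49; z^2-coef -0.28 - (0.4)(-0.09) = -0.244; z^3-coef -(0.4)(-0.28) = 0.112.]
Remaining roots from the quadratic factor 1 + (-0.09) z + (-0.28) z^2:
  Set 1 + (-0.09) z + (-0.28) z^2 = 0, i.e. a z^2 + b z + c = 0 with a = -0.28, b = -0.09, c = 1.
  Discriminant D = b^2 - 4ac = (-0.09)^2 - 4*(-0.28)*1 = 0.0081 - (-1.12) = 1.1281.
  D >= 0, so the roots are real: z = (-b +/- sqrt(D)) / (2a) = (0.09 +/- 1.062121) / (-0.56).
    z_1 = (0.09 + 1.062121) / (-0.56) = -2.0574,   |z_1| = 2.0574.
    z_2 = (0.09 - 1.062121) / (-0.56) = 1.7359,   |z_2| = 1.7359.
Moduli of all roots: 2.5000, 2.0574, 1.7359.
All moduli strictly greater than 1? Yes.
Verdict: Stationary.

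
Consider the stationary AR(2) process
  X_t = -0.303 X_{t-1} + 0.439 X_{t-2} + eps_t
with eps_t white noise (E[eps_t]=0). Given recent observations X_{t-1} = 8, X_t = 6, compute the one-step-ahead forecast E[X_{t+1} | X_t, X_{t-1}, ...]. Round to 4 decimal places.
E[X_{t+1} \mid \mathcal F_t] = 1.6940

For an AR(p) model X_t = c + sum_i phi_i X_{t-i} + eps_t, the
one-step-ahead conditional mean is
  E[X_{t+1} | X_t, ...] = c + sum_i phi_i X_{t+1-i}.
Substitute known values:
  E[X_{t+1} | ...] = (-0.303) * (6) + (0.439) * (8)
                   = 1.6940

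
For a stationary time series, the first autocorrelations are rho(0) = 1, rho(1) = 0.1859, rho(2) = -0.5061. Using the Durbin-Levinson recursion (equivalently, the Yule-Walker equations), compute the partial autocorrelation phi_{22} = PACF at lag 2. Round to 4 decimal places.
\phi_{22} = -0.5600

The PACF at lag k is phi_{kk}, the last component of the solution
to the Yule-Walker system G_k phi = r_k where
  (G_k)_{ij} = rho(|i - j|), (r_k)_i = rho(i), i,j = 1..k.
Equivalently, Durbin-Levinson gives phi_{kk} iteratively:
  phi_{11} = rho(1)
  phi_{kk} = [rho(k) - sum_{j=1..k-1} phi_{k-1,j} rho(k-j)]
            / [1 - sum_{j=1..k-1} phi_{k-1,j} rho(j)],
  phi_{k,j} = phi_{k-1,j} - phi_{kk} phi_{k-1,k-j},  j = 1..k-1.
Step k = 1:
  phi_11 = rho(1) = 0.1859.
Step k = 2:
  phi_22 = [rho(2) - phi_11 rho(1)] / [1 - phi_11 rho(1)] = [-0.5061 - (0.1859)(0.1859)] / [1 - (0.1859)(0.1859)]
         = -0.54065881 / 0.96544119 = -0.56.
Therefore phi_{22} = -0.5600.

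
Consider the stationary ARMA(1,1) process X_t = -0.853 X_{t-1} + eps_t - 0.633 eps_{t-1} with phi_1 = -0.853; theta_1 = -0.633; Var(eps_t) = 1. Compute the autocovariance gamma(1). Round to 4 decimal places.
\gamma(1) = -8.4010

Multiply the model equation by X_{t-k} and take expectations. With theta_0 = psi_0 = 1 and psi_j the MA(infinity) weights, this gives
  gamma(k) - sum_i phi_i gamma(k-i) = c_k,
  c_k = sigma^2 * sum_{j=k..q} theta_j psi_{j-k}   (c_k = 0 for k > q),
using gamma(-m) = gamma(m).
psi-weights needed (psi_j = theta_j + sum_i phi_i psi_{j-i}):
  psi_1 = theta_1 + phi_1 = -0.633 + (-0.853) = -1.486
Right-hand sides:
  c_0 = sigma^2 (1 + theta_1 psi_1) = 1 * (1 + (-0.633)(-1.486)) = 1 * 1.940638 = 1.940638
  c_1 = sigma^2 theta_1 = 1 * (-0.633) = -0.633
  c_2 = 0
Equations for k = 0 and k = 1 (AR order 1):
  gamma(0) = phi_1 gamma(1) + c_0
  gamma(1) = phi_1 gamma(0) + c_1
Substituting the second into the first: gamma(0) (1 - phi_1^2) = c_0 + phi_1 c_1, so
  gamma(0) = (c_0 + phi_1 c_1) / (1 - phi_1^2) = (1.940638 + (-0.853)(-0.633)) / (1 - (-0.853)^2) = 2.480587 / 0.272391 = 9.106714.
  gamma(1) = phi_1 gamma(0) + c_1 = (-0.853)(9.106714) + (-0.633) = -8.401027.
Therefore gamma(1) = -8.4010 (to 4 decimal places).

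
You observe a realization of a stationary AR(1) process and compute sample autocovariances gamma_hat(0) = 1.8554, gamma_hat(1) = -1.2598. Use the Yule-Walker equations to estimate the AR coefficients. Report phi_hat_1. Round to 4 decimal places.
\hat\phi_{1} = -0.6790

The Yule-Walker equations for an AR(p) process read, in matrix form,
  Gamma_p phi = r_p,   with   (Gamma_p)_{ij} = gamma(|i - j|),
                       (r_p)_i = gamma(i),   i,j = 1..p.
Substitute the sample gammas (Toeplitz matrix and right-hand side of size 1):
  Gamma_p = [[1.8554]]
  r_p     = [-1.2598]
With p = 1 this is the single equation gamma(0) phi_1 = gamma(1):
  phi_hat_1 = gamma(1) / gamma(0) = -1.2598 / 1.8554 = -0.6790.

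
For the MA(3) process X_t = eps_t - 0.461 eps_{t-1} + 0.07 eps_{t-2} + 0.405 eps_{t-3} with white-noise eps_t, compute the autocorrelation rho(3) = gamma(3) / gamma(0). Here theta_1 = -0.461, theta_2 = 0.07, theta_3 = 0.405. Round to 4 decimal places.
\rho(3) = 0.2932

For an MA(q) process with theta_0 = 1, the autocovariance is
  gamma(k) = sigma^2 * sum_{i=0..q-k} theta_i * theta_{i+k},
and rho(k) = gamma(k) / gamma(0). Sigma^2 cancels.
  numerator   = (1)*(0.405) = 0.405.
  denominator = (1)^2 + (-0.461)^2 + (0.07)^2 + (0.405)^2 = 1.381446.
  rho(3) = 0.405 / 1.381446 = 0.2932.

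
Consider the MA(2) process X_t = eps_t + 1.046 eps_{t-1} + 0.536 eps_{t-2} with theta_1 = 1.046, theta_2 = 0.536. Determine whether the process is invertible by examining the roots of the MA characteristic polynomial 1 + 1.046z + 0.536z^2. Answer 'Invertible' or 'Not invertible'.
\text{Invertible}

The MA(q) characteristic polynomial is P(z) = 1 + 1.046z + 0.536z^2.
Invertibility requires all roots to lie outside the unit circle, i.e. |z| > 1 for every root.
Set 1 + (1.046) z + (0.536) z^2 = 0, i.e. a z^2 + b z + c = 0 with a = 0.536, b = 1.046, c = 1.
Discriminant D = b^2 - 4ac = (1.046)^2 - 4*(0.536)*1 = 1.094116 - (2.144) = -1.049884.
D < 0, so the roots are the complex-conjugate pair z = (-b +/- i sqrt(-D)) / (2a) = -0.9757 +/- 0.9558i.
For a conjugate pair |z|^2 = z * conj(z) = (product of roots) = c/a = 1/(0.536) = 1.865672, so |z| = sqrt(1.865672) = 1.3659 for both roots.
Moduli of all roots: 1.3659, 1.3659.
All moduli strictly greater than 1? Yes.
Verdict: Invertible.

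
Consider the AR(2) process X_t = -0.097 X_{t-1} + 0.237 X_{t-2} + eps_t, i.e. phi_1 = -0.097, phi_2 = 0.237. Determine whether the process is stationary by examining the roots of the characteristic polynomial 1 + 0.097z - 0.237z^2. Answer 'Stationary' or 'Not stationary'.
\text{Stationary}

The AR(p) characteristic polynomial is P(z) = 1 + 0.097z - 0.237z^2.
Stationarity requires all roots to lie outside the unit circle, i.e. |z| > 1 for every root.
Set 1 + (0.097) z + (-0.237) z^2 = 0, i.e. a z^2 + b z + c = 0 with a = -0.237, b = 0.097, c = 1.
Discriminant D = b^2 - 4ac = (0.097)^2 - 4*(-0.237)*1 = 0.009409 - (-0.948) = 0.957409.
D >= 0, so the roots are real: z = (-b +/- sqrt(D)) / (2a) = (-0.097 +/- 0.978473) / (-0.474).
  z_1 = (-0.097 + 0.978473) / (-0.474) = -1.8596,   |z_1| = 1.8596.
  z_2 = (-0.097 - 0.978473) / (-0.474) = 2.2689,   |z_2| = 2.2689.
Moduli of all roots: 1.8596, 2.2689.
All moduli strictly greater than 1? Yes.
Verdict: Stationary.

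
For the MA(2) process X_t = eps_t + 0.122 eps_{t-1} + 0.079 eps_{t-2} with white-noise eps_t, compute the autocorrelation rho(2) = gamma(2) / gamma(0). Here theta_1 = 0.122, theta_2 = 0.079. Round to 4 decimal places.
\rho(2) = 0.0774

For an MA(q) process with theta_0 = 1, the autocovariance is
  gamma(k) = sigma^2 * sum_{i=0..q-k} theta_i * theta_{i+k},
and rho(k) = gamma(k) / gamma(0). Sigma^2 cancels.
  numerator   = (1)*(0.079) = 0.079.
  denominator = (1)^2 + (0.122)^2 + (0.079)^2 = 1.021125.
  rho(2) = 0.079 / 1.021125 = 0.0774.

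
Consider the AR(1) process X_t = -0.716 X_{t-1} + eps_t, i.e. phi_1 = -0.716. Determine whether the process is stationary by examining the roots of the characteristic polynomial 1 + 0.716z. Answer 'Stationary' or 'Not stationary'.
\text{Stationary}

The AR(p) characteristic polynomial is P(z) = 1 + 0.716z.
Stationarity requires all roots to lie outside the unit circle, i.e. |z| > 1 for every root.
This is linear in z: 1 + (0.716) z = 0  =>  z = -1/(0.716) = -1.396648,  |z| = 1.396648.
Moduli of all roots: 1.3966.
All moduli strictly greater than 1? Yes.
Verdict: Stationary.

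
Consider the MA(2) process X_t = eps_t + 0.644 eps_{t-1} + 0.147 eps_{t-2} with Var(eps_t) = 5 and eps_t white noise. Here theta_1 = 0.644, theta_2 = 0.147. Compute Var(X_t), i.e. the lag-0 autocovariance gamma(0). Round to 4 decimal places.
\gamma(0) = 7.1817

For an MA(q) process X_t = eps_t + sum_i theta_i eps_{t-i} with
Var(eps_t) = sigma^2, the variance is
  gamma(0) = sigma^2 * (1 + sum_i theta_i^2).
  sum_i theta_i^2 = (0.644)^2 + (0.147)^2 = 0.414736 + 0.021609 = 0.436345.
  gamma(0) = 5 * (1 + 0.436345) = 5 * 1.436345 = 7.181725, which rounds to 7.1817.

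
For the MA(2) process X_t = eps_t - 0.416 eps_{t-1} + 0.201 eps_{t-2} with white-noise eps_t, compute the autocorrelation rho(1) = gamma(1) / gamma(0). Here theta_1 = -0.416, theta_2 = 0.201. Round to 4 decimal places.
\rho(1) = -0.4117

For an MA(q) process with theta_0 = 1, the autocovariance is
  gamma(k) = sigma^2 * sum_{i=0..q-k} theta_i * theta_{i+k},
and rho(k) = gamma(k) / gamma(0). Sigma^2 cancels.
  numerator   = (1)*(-0.416) + (-0.416)*(0.201) = -0.499616.
  denominator = (1)^2 + (-0.416)^2 + (0.201)^2 = 1.213457.
  rho(1) = -0.499616 / 1.213457 = -0.4117.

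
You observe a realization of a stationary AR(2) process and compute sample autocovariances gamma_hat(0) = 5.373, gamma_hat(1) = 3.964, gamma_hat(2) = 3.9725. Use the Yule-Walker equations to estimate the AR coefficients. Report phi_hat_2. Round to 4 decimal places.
\hat\phi_{2} = 0.4280

The Yule-Walker equations for an AR(p) process read, in matrix form,
  Gamma_p phi = r_p,   with   (Gamma_p)_{ij} = gamma(|i - j|),
                       (r_p)_i = gamma(i),   i,j = 1..p.
Substitute the sample gammas (Toeplitz matrix and right-hand side of size 2):
  Gamma_p = [[5.373, 3.964], [3.964, 5.373]]
  r_p     = [3.964, 3.9725]
Written out:
  5.373 phi_1 + 3.964 phi_2 = 3.964
  3.964 phi_1 + 5.373 phi_2 = 3.9725
Solve by Cramer's rule:
  det = gamma(0)^2 - gamma(1)^2 = (5.373)^2 - (3.964)^2 = 28.869129 - 15.713296 = 13.155833
  phi_hat_1 = [gamma(1) gamma(0) - gamma(1) gamma(2)] / det = [(3.964)(5.373) - (3.964)(3.9725)] / 13.155833 = 5.551582 / 13.155833 = 0.422
  phi_hat_2 = [gamma(0) gamma(2) - gamma(1)^2] / det = [(5.373)(3.9725) - (3.964)^2] / 13.155833 = 5.6309465 / 13.155833 = 0.428
So phi_hat = [0.4220, 0.4280].
Therefore phi_hat_2 = 0.4280.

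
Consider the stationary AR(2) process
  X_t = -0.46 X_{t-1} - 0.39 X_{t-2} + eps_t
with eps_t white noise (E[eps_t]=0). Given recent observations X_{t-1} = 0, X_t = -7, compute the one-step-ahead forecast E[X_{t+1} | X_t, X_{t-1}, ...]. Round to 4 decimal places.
E[X_{t+1} \mid \mathcal F_t] = 3.2200

For an AR(p) model X_t = c + sum_i phi_i X_{t-i} + eps_t, the
one-step-ahead conditional mean is
  E[X_{t+1} | X_t, ...] = c + sum_i phi_i X_{t+1-i}.
Substitute known values:
  E[X_{t+1} | ...] = (-0.46) * (-7) + (-0.39) * (0)
                   = 3.2200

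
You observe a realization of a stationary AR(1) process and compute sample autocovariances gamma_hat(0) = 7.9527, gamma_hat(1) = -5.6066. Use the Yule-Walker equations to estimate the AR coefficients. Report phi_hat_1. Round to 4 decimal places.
\hat\phi_{1} = -0.7050

The Yule-Walker equations for an AR(p) process read, in matrix form,
  Gamma_p phi = r_p,   with   (Gamma_p)_{ij} = gamma(|i - j|),
                       (r_p)_i = gamma(i),   i,j = 1..p.
Substitute the sample gammas (Toeplitz matrix and right-hand side of size 1):
  Gamma_p = [[7.9527]]
  r_p     = [-5.6066]
With p = 1 this is the single equation gamma(0) phi_1 = gamma(1):
  phi_hat_1 = gamma(1) / gamma(0) = -5.6066 / 7.9527 = -0.7050.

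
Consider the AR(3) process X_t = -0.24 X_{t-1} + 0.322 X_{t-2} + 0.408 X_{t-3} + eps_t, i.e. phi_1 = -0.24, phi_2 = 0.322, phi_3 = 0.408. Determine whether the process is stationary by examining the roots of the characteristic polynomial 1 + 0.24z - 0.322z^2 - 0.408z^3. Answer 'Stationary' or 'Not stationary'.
\text{Stationary}

The AR(p) characteristic polynomial is P(z) = 1 + 0.24z - 0.322z^2 - 0.408z^3.
Stationarity requires all roots to lie outside the unit circle, i.e. |z| > 1 for every root.
Degree 3: look for a simple real root z0 first, then factor out (1 - z/z0) and solve the remaining quadratic.
Testing z0 = 1.25: P(1.25) = 1 + (0.24)(1.25) + (-0.322)(1.25)^2 + (-0.408)(1.25)^3
  = 1 + (0.3) + (-0.503125) + (-0.796875) = 0.  So z_0 = 1.25 is a root, |z_0| = 1.25.
Divide out the factor (1 - 0.8 z) = (1 - z/z0) (since 1/z0 = 0.8):
  P(z) = (1 - 0.8 z)(1 + (1.04) z + (0.51) z^2)
  [check: z-coef 1.04 - (0.8) = 0.24; z^2-coef 0.51 - (0.8)(1.04) = -0.322; z^3-coef -(0.8)(0.51) = -0.408.]
Remaining roots from the quadratic factor 1 + (1.04) z + (0.51) z^2:
  Set 1 + (1.04) z + (0.51) z^2 = 0, i.e. a z^2 + b z + c = 0 with a = 0.51, b = 1.04, c = 1.
  Discriminant D = b^2 - 4ac = (1.04)^2 - 4*(0.51)*1 = 1.0816 - (2.04) = -0.9584.
  D < 0, so the roots are the complex-conjugate pair z = (-b +/- i sqrt(-D)) / (2a) = -1.0196 +/- 0.9598i.
  For a conjugate pair |z|^2 = z * conj(z) = (product of roots) = c/a = 1/(0.51) = 1.960784, so |z| = sqrt(1.960784) = 1.4003 for both roots.
Moduli of all roots: 1.2500, 1.4003, 1.4003.
All moduli strictly greater than 1? Yes.
Verdict: Stationary.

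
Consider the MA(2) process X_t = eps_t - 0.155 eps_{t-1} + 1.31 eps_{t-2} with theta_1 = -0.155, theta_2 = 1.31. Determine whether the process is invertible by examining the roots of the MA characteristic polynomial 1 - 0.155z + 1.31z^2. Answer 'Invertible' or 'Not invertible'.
\text{Not invertible}

The MA(q) characteristic polynomial is P(z) = 1 - 0.155z + 1.31z^2.
Invertibility requires all roots to lie outside the unit circle, i.e. |z| > 1 for every root.
Set 1 + (-0.155) z + (1.31) z^2 = 0, i.e. a z^2 + b z + c = 0 with a = 1.31, b = -0.155, c = 1.
Discriminant D = b^2 - 4ac = (-0.155)^2 - 4*(1.31)*1 = 0.024025 - (5.24) = -5.215975.
D < 0, so the roots are the complex-conjugate pair z = (-b +/- i sqrt(-D)) / (2a) = 0.0592 +/- 0.8717i.
For a conjugate pair |z|^2 = z * conj(z) = (product of roots) = c/a = 1/(1.31) = 0.763359, so |z| = sqrt(0.763359) = 0.8737 for both roots.
Moduli of all roots: 0.8737, 0.8737.
All moduli strictly greater than 1? No.
Verdict: Not invertible.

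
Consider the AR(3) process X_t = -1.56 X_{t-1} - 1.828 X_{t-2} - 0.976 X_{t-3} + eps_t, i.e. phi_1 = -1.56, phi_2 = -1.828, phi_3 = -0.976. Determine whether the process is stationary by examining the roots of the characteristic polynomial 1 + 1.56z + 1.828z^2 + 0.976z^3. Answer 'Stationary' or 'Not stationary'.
\text{Not stationary}

The AR(p) characteristic polynomial is P(z) = 1 + 1.56z + 1.828z^2 + 0.976z^3.
Stationarity requires all roots to lie outside the unit circle, i.e. |z| > 1 for every root.
Degree 3: look for a simple real root z0 first, then factor out (1 - z/z0) and solve the remaining quadratic.
Testing z0 = -1.25: P(-1.25) = 1 + (1.56)(-1.25) + (1.828)(-1.25)^2 + (0.976)(-1.25)^3
  = 1 + (-1.95) + (2.85625) + (-1.90625) = 0.  So z_0 = -1.25 is a root, |z_0| = 1.25.
Divide out the factor (1 + 0.8 z) = (1 - z/z0) (since 1/z0 = -0.8):
  P(z) = (1 + 0.8 z)(1 + (0.76) z + (1.22) z^2)
  [check: z-coef 0.76 - (-0.8) = 1.56; z^2-coef 1.22 - (-0.8)(0.76) = 1.828; z^3-coef -(-0.8)(1.22) = 0.976.]
Remaining roots from the quadratic factor 1 + (0.76) z + (1.22) z^2:
  Set 1 + (0.76) z + (1.22) z^2 = 0, i.e. a z^2 + b z + c = 0 with a = 1.22, b = 0.76, c = 1.
  Discriminant D = b^2 - 4ac = (0.76)^2 - 4*(1.22)*1 = 0.5776 - (4.88) = -4.3024.
  D < 0, so the roots are the complex-conjugate pair z = (-b +/- i sqrt(-D)) / (2a) = -0.3115 +/- 0.8501i.
  For a conjugate pair |z|^2 = z * conj(z) = (product of roots) = c/a = 1/(1.22) = 0.819672, so |z| = sqrt(0.819672) = 0.9054 for both roots.
Moduli of all roots: 1.2500, 0.9054, 0.9054.
All moduli strictly greater than 1? No.
Verdict: Not stationary.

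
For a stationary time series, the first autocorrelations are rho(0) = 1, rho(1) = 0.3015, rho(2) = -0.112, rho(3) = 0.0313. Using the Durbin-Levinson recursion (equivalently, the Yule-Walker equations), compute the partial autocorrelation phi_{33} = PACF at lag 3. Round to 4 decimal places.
\phi_{33} = 0.1620

The PACF at lag k is phi_{kk}, the last component of the solution
to the Yule-Walker system G_k phi = r_k where
  (G_k)_{ij} = rho(|i - j|), (r_k)_i = rho(i), i,j = 1..k.
Equivalently, Durbin-Levinson gives phi_{kk} iteratively:
  phi_{11} = rho(1)
  phi_{kk} = [rho(k) - sum_{j=1..k-1} phi_{k-1,j} rho(k-j)]
            / [1 - sum_{j=1..k-1} phi_{k-1,j} rho(j)],
  phi_{k,j} = phi_{k-1,j} - phi_{kk} phi_{k-1,k-j},  j = 1..k-1.
Step k = 1:
  phi_11 = rho(1) = 0.3015.
Step k = 2:
  phi_22 = [rho(2) - phi_11 rho(1)] / [1 - phi_11 rho(1)] = [-0.112 - (0.3015)(0.3015)] / [1 - (0.3015)(0.3015)]
         = -0.20290225 / 0.90909775 = -0.223191.
  Update: phi_21 = phi_11 - phi_22 phi_11 = 0.3015 - (-0.223191)(0.3015) = 0.368792.
Step k = 3:
  phi_33 = [rho(3) - phi_21 rho(2) - phi_22 rho(1)] / [1 - phi_21 rho(1) - phi_22 rho(2)]
    numerator   = 0.0313 - (0.368792)(-0.112) - (-0.223191)(0.3015) = 0.13989673
    denominator = 1 - (0.368792)(0.3015) - (-0.223191)(-0.112) = 0.86381184
  phi_33 = 0.13989673 / 0.86381184 = 0.162.
Therefore phi_{33} = 0.1620.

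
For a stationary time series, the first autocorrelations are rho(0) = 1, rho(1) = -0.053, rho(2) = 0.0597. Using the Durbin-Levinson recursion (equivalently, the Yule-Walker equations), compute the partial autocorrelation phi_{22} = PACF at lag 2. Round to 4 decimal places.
\phi_{22} = 0.0571

The PACF at lag k is phi_{kk}, the last component of the solution
to the Yule-Walker system G_k phi = r_k where
  (G_k)_{ij} = rho(|i - j|), (r_k)_i = rho(i), i,j = 1..k.
Equivalently, Durbin-Levinson gives phi_{kk} iteratively:
  phi_{11} = rho(1)
  phi_{kk} = [rho(k) - sum_{j=1..k-1} phi_{k-1,j} rho(k-j)]
            / [1 - sum_{j=1..k-1} phi_{k-1,j} rho(j)],
  phi_{k,j} = phi_{k-1,j} - phi_{kk} phi_{k-1,k-j},  j = 1..k-1.
Step k = 1:
  phi_11 = rho(1) = -0.053.
Step k = 2:
  phi_22 = [rho(2) - phi_11 rho(1)] / [1 - phi_11 rho(1)] = [0.0597 - (-0.053)(-0.053)] / [1 - (-0.053)(-0.053)]
         = 0.056891 / 0.997191 = 0.0571.
Therefore phi_{22} = 0.0571.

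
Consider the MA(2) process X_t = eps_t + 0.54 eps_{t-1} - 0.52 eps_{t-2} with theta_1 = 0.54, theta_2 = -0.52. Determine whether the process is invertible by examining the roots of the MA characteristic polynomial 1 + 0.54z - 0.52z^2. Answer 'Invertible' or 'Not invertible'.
\text{Not invertible}

The MA(q) characteristic polynomial is P(z) = 1 + 0.54z - 0.52z^2.
Invertibility requires all roots to lie outside the unit circle, i.e. |z| > 1 for every root.
Set 1 + (0.54) z + (-0.52) z^2 = 0, i.e. a z^2 + b z + c = 0 with a = -0.52, b = 0.54, c = 1.
Discriminant D = b^2 - 4ac = (0.54)^2 - 4*(-0.52)*1 = 0.2916 - (-2.08) = 2.3716.
D >= 0, so the roots are real: z = (-b +/- sqrt(D)) / (2a) = (-0.54 +/- 1.54) / (-1.04).
  z_1 = (-0.54 + 1.54) / (-1.04) = -0.9615,   |z_1| = 0.9615.
  z_2 = (-0.54 - 1.54) / (-1.04) = 2,   |z_2| = 2.
Moduli of all roots: 0.9615, 2.0000.
All moduli strictly greater than 1? No.
Verdict: Not invertible.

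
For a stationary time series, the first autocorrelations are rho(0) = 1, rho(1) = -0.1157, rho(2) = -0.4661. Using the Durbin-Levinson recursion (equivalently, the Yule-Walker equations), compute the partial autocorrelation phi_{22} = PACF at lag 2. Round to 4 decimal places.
\phi_{22} = -0.4860

The PACF at lag k is phi_{kk}, the last component of the solution
to the Yule-Walker system G_k phi = r_k where
  (G_k)_{ij} = rho(|i - j|), (r_k)_i = rho(i), i,j = 1..k.
Equivalently, Durbin-Levinson gives phi_{kk} iteratively:
  phi_{11} = rho(1)
  phi_{kk} = [rho(k) - sum_{j=1..k-1} phi_{k-1,j} rho(k-j)]
            / [1 - sum_{j=1..k-1} phi_{k-1,j} rho(j)],
  phi_{k,j} = phi_{k-1,j} - phi_{kk} phi_{k-1,k-j},  j = 1..k-1.
Step k = 1:
  phi_11 = rho(1) = -0.1157.
Step k = 2:
  phi_22 = [rho(2) - phi_11 rho(1)] / [1 - phi_11 rho(1)] = [-0.4661 - (-0.1157)(-0.1157)] / [1 - (-0.1157)(-0.1157)]
         = -0.47948649 / 0.98661351 = -0.486.
Therefore phi_{22} = -0.4860.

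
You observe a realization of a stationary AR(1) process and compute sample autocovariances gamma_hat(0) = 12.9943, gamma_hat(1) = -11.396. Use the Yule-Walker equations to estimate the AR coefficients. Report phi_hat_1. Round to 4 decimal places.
\hat\phi_{1} = -0.8770

The Yule-Walker equations for an AR(p) process read, in matrix form,
  Gamma_p phi = r_p,   with   (Gamma_p)_{ij} = gamma(|i - j|),
                       (r_p)_i = gamma(i),   i,j = 1..p.
Substitute the sample gammas (Toeplitz matrix and right-hand side of size 1):
  Gamma_p = [[12.9943]]
  r_p     = [-11.396]
With p = 1 this is the single equation gamma(0) phi_1 = gamma(1):
  phi_hat_1 = gamma(1) / gamma(0) = -11.396 / 12.9943 = -0.8770.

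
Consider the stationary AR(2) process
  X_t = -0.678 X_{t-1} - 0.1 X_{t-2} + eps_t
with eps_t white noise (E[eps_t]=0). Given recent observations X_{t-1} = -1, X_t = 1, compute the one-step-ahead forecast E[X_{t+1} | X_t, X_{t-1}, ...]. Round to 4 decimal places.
E[X_{t+1} \mid \mathcal F_t] = -0.5780

For an AR(p) model X_t = c + sum_i phi_i X_{t-i} + eps_t, the
one-step-ahead conditional mean is
  E[X_{t+1} | X_t, ...] = c + sum_i phi_i X_{t+1-i}.
Substitute known values:
  E[X_{t+1} | ...] = (-0.678) * (1) + (-0.1) * (-1)
                   = -0.5780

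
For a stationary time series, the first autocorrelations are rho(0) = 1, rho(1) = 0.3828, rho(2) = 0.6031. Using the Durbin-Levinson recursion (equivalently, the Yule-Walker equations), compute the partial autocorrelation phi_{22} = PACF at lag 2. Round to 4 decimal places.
\phi_{22} = 0.5350

The PACF at lag k is phi_{kk}, the last component of the solution
to the Yule-Walker system G_k phi = r_k where
  (G_k)_{ij} = rho(|i - j|), (r_k)_i = rho(i), i,j = 1..k.
Equivalently, Durbin-Levinson gives phi_{kk} iteratively:
  phi_{11} = rho(1)
  phi_{kk} = [rho(k) - sum_{j=1..k-1} phi_{k-1,j} rho(k-j)]
            / [1 - sum_{j=1..k-1} phi_{k-1,j} rho(j)],
  phi_{k,j} = phi_{k-1,j} - phi_{kk} phi_{k-1,k-j},  j = 1..k-1.
Step k = 1:
  phi_11 = rho(1) = 0.3828.
Step k = 2:
  phi_22 = [rho(2) - phi_11 rho(1)] / [1 - phi_11 rho(1)] = [0.6031 - (0.3828)(0.3828)] / [1 - (0.3828)(0.3828)]
         = 0.45656416 / 0.85346416 = 0.535.
Therefore phi_{22} = 0.5350.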